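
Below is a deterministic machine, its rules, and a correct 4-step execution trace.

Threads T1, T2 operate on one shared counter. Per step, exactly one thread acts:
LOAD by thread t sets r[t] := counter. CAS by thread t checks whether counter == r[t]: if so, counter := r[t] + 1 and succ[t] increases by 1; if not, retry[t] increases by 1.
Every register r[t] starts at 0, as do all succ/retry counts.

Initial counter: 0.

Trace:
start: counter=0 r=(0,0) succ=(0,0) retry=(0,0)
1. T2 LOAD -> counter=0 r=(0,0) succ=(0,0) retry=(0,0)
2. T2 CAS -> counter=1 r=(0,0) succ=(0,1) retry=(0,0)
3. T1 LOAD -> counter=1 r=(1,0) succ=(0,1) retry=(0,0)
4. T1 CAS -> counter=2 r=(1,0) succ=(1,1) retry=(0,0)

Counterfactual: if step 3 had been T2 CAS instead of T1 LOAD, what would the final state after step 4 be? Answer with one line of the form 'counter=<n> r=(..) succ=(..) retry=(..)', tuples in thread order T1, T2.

counter=1 r=(0,0) succ=(0,1) retry=(1,1)

(re-executing from step 3 with the substitution; state before step 3: counter=1 r=(0,0) succ=(0,1) retry=(0,0))
3. T2 CAS -> counter=1 r=(0,0) succ=(0,1) retry=(0,1)
4. T1 CAS -> counter=1 r=(0,0) succ=(0,1) retry=(1,1)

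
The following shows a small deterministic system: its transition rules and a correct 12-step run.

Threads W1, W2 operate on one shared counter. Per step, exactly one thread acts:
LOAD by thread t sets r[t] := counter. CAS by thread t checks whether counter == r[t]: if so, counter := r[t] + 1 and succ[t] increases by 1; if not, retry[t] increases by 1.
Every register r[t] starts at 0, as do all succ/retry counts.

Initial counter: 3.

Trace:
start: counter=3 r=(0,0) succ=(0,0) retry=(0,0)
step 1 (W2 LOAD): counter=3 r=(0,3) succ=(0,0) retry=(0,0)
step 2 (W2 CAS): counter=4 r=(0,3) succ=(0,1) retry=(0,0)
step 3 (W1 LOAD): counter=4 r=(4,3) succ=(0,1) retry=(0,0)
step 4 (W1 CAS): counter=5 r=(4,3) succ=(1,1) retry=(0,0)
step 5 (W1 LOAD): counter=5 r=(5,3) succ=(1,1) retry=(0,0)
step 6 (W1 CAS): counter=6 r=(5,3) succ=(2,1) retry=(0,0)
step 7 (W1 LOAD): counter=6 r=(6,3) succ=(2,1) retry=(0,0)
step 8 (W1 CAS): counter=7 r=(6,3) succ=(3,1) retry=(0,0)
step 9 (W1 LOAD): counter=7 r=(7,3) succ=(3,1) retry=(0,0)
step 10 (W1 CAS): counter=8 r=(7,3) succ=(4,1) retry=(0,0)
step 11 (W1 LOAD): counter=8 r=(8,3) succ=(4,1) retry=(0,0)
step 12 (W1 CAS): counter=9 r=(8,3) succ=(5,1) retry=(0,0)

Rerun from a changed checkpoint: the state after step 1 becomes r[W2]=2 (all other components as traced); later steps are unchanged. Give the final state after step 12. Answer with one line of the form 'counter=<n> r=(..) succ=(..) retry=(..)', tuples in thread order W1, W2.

state after step 1 := counter=3 r=(0,2) succ=(0,0) retry=(0,0)
step 2 (W2 CAS): counter=3 r=(0,2) succ=(0,0) retry=(0,1)
step 3 (W1 LOAD): counter=3 r=(3,2) succ=(0,0) retry=(0,1)
step 4 (W1 CAS): counter=4 r=(3,2) succ=(1,0) retry=(0,1)
step 5 (W1 LOAD): counter=4 r=(4,2) succ=(1,0) retry=(0,1)
step 6 (W1 CAS): counter=5 r=(4,2) succ=(2,0) retry=(0,1)
step 7 (W1 LOAD): counter=5 r=(5,2) succ=(2,0) retry=(0,1)
step 8 (W1 CAS): counter=6 r=(5,2) succ=(3,0) retry=(0,1)
step 9 (W1 LOAD): counter=6 r=(6,2) succ=(3,0) retry=(0,1)
step 10 (W1 CAS): counter=7 r=(6,2) succ=(4,0) retry=(0,1)
step 11 (W1 LOAD): counter=7 r=(7,2) succ=(4,0) retry=(0,1)
step 12 (W1 CAS): counter=8 r=(7,2) succ=(5,0) retry=(0,1)

counter=8 r=(7,2) succ=(5,0) retry=(0,1)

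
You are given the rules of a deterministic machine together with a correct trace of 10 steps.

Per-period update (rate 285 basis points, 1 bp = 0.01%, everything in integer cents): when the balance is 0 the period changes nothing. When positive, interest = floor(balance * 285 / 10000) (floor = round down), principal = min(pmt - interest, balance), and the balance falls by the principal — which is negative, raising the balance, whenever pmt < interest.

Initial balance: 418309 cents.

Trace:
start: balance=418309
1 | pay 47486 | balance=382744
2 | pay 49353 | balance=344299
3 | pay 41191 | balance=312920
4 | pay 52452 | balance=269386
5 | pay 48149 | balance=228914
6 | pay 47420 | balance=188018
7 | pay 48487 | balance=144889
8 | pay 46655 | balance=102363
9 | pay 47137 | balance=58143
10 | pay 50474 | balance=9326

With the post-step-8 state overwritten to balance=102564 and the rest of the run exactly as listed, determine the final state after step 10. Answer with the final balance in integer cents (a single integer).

9538

state after step 8 := balance=102564
9 | pay 47137 | balance=58350
10 | pay 50474 | balance=9538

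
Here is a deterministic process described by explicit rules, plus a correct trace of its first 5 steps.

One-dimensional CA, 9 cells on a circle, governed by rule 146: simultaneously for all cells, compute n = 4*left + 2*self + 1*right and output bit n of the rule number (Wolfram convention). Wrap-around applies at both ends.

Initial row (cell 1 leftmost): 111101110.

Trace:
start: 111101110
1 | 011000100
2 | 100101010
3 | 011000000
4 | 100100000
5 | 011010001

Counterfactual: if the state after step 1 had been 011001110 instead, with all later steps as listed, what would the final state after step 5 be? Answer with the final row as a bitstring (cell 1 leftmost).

011010001

state after step 1 := 011001110
2 | 100110101
3 | 011000000
4 | 100100000
5 | 011010001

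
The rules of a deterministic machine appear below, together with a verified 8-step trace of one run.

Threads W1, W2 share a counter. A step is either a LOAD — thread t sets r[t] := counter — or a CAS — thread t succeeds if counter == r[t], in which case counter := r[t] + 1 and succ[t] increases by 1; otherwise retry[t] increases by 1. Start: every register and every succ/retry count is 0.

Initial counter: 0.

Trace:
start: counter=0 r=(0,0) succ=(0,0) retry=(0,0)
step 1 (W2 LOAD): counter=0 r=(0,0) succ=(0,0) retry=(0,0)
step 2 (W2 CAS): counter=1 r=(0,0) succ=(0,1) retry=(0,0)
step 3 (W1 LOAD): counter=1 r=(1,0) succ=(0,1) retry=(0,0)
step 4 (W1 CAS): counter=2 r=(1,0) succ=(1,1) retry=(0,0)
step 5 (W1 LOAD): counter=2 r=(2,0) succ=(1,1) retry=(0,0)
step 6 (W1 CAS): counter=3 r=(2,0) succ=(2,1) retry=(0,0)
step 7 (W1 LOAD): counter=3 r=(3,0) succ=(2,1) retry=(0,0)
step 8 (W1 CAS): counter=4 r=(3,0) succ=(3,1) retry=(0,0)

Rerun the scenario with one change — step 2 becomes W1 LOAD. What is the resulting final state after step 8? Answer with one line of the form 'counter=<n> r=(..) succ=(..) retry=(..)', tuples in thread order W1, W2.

(re-executing from step 2 with the substitution; state before step 2: counter=0 r=(0,0) succ=(0,0) retry=(0,0))
step 2 (W1 LOAD): counter=0 r=(0,0) succ=(0,0) retry=(0,0)
step 3 (W1 LOAD): counter=0 r=(0,0) succ=(0,0) retry=(0,0)
step 4 (W1 CAS): counter=1 r=(0,0) succ=(1,0) retry=(0,0)
step 5 (W1 LOAD): counter=1 r=(1,0) succ=(1,0) retry=(0,0)
step 6 (W1 CAS): counter=2 r=(1,0) succ=(2,0) retry=(0,0)
step 7 (W1 LOAD): counter=2 r=(2,0) succ=(2,0) retry=(0,0)
step 8 (W1 CAS): counter=3 r=(2,0) succ=(3,0) retry=(0,0)

counter=3 r=(2,0) succ=(3,0) retry=(0,0)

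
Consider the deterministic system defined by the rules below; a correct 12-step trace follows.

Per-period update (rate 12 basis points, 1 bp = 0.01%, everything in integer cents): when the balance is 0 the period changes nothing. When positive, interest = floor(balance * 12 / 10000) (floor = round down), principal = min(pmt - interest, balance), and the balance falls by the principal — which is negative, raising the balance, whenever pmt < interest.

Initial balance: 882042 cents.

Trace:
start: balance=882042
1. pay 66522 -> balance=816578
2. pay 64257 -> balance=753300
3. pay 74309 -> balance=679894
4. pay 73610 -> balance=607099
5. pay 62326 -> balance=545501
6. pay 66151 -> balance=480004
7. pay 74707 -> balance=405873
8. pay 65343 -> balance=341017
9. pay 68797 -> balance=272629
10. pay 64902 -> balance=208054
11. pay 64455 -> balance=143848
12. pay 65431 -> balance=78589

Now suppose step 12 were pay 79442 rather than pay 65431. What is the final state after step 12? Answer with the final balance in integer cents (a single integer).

(re-executing from step 12 with the substitution; state before step 12: balance=143848)
12. pay 79442 -> balance=64578

64578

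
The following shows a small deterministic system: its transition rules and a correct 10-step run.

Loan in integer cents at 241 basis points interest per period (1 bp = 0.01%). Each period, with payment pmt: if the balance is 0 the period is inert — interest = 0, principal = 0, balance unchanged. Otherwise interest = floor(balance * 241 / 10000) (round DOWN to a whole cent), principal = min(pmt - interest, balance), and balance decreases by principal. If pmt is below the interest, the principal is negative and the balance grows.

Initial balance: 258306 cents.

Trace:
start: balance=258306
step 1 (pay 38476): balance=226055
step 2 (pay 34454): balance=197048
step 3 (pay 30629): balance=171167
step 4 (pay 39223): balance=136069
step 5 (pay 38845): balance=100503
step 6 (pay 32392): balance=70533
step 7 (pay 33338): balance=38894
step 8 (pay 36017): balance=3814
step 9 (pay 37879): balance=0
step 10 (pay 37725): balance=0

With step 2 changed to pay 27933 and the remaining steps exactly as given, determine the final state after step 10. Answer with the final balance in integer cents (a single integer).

(re-executing from step 2 with the substitution; state before step 2: balance=226055)
step 2 (pay 27933): balance=203569
step 3 (pay 30629): balance=177846
step 4 (pay 39223): balance=142909
step 5 (pay 38845): balance=107508
step 6 (pay 32392): balance=77706
step 7 (pay 33338): balance=46240
step 8 (pay 36017): balance=11337
step 9 (pay 37879): balance=0
step 10 (pay 37725): balance=0

0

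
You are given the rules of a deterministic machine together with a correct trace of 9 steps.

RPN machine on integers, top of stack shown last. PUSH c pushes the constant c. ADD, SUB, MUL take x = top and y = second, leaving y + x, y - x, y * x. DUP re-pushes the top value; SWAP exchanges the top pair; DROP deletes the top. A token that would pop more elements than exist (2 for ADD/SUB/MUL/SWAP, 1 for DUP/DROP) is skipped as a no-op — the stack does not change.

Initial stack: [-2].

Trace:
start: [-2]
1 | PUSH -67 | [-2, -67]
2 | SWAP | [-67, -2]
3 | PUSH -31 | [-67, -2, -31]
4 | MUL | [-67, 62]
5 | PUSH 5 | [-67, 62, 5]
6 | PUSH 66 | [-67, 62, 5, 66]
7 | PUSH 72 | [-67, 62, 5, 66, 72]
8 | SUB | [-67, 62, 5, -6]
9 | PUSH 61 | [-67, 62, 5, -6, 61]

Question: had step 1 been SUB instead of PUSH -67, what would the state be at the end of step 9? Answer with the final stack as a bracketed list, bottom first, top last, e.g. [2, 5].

[62, 5, -6, 61]

(re-executing from step 1 with the substitution; state before step 1: [-2])
1 | SUB | [-2]
2 | SWAP | [-2]
3 | PUSH -31 | [-2, -31]
4 | MUL | [62]
5 | PUSH 5 | [62, 5]
6 | PUSH 66 | [62, 5, 66]
7 | PUSH 72 | [62, 5, 66, 72]
8 | SUB | [62, 5, -6]
9 | PUSH 61 | [62, 5, -6, 61]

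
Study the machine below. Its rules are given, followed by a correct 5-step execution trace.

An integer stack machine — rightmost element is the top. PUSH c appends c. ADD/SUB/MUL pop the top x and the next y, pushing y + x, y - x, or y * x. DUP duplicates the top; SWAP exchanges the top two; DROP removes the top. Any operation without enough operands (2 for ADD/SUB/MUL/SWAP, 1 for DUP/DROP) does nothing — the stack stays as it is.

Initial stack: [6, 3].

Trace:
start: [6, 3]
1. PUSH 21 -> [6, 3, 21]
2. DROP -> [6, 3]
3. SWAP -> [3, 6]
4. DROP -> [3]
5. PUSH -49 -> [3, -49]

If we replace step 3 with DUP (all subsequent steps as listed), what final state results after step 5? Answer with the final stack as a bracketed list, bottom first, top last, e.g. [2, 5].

[6, 3, -49]

(re-executing from step 3 with the substitution; state before step 3: [6, 3])
3. DUP -> [6, 3, 3]
4. DROP -> [6, 3]
5. PUSH -49 -> [6, 3, -49]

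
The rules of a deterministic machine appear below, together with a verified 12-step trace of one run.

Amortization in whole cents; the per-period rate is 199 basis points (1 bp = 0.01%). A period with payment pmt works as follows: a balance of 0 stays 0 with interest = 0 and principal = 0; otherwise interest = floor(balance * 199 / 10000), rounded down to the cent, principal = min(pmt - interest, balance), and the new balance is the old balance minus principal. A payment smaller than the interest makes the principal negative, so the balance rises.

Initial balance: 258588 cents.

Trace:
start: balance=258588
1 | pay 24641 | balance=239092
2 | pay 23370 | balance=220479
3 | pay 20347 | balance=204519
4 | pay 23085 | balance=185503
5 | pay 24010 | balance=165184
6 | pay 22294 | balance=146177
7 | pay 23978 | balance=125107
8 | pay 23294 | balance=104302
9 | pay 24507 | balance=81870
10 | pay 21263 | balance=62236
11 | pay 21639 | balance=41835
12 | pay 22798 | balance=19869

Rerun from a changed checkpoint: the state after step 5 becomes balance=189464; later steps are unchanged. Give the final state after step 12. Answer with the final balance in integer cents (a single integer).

state after step 5 := balance=189464
6 | pay 22294 | balance=170940
7 | pay 23978 | balance=150363
8 | pay 23294 | balance=130061
9 | pay 24507 | balance=108142
10 | pay 21263 | balance=89031
11 | pay 21639 | balance=69163
12 | pay 22798 | balance=47741

47741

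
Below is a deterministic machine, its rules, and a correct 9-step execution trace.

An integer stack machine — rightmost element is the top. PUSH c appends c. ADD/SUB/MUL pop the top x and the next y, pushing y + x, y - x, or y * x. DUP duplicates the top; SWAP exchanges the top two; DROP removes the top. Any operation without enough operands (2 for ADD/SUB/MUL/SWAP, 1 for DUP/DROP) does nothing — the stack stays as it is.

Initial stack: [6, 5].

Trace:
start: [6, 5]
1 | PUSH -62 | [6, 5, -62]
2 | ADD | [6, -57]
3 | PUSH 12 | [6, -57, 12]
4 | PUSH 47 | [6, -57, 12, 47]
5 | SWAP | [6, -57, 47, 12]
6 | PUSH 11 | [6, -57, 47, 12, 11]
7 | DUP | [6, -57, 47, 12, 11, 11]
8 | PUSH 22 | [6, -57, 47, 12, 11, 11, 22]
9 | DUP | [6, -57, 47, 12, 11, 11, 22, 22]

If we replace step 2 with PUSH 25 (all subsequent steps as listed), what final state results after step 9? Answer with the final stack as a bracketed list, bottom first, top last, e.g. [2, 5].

[6, 5, -62, 25, 47, 12, 11, 11, 22, 22]

(re-executing from step 2 with the substitution; state before step 2: [6, 5, -62])
2 | PUSH 25 | [6, 5, -62, 25]
3 | PUSH 12 | [6, 5, -62, 25, 12]
4 | PUSH 47 | [6, 5, -62, 25, 12, 47]
5 | SWAP | [6, 5, -62, 25, 47, 12]
6 | PUSH 11 | [6, 5, -62, 25, 47, 12, 11]
7 | DUP | [6, 5, -62, 25, 47, 12, 11, 11]
8 | PUSH 22 | [6, 5, -62, 25, 47, 12, 11, 11, 22]
9 | DUP | [6, 5, -62, 25, 47, 12, 11, 11, 22, 22]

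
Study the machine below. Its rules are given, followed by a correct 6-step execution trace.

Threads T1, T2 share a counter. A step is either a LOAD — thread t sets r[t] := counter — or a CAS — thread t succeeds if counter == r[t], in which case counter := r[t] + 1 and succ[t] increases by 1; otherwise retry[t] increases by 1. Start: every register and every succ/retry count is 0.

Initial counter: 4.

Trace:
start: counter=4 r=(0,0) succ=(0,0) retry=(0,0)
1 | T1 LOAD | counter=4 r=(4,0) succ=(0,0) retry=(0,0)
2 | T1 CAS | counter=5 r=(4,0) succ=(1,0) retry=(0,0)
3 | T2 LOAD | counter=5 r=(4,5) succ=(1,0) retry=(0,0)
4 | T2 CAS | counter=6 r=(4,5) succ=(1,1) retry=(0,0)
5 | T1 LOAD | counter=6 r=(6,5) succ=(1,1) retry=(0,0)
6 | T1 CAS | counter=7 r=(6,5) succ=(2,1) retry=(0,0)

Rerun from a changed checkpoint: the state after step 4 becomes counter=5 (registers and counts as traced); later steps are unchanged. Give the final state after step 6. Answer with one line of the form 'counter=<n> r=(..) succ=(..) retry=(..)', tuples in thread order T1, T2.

counter=6 r=(5,5) succ=(2,1) retry=(0,0)

state after step 4 := counter=5 r=(4,5) succ=(1,1) retry=(0,0)
5 | T1 LOAD | counter=5 r=(5,5) succ=(1,1) retry=(0,0)
6 | T1 CAS | counter=6 r=(5,5) succ=(2,1) retry=(0,0)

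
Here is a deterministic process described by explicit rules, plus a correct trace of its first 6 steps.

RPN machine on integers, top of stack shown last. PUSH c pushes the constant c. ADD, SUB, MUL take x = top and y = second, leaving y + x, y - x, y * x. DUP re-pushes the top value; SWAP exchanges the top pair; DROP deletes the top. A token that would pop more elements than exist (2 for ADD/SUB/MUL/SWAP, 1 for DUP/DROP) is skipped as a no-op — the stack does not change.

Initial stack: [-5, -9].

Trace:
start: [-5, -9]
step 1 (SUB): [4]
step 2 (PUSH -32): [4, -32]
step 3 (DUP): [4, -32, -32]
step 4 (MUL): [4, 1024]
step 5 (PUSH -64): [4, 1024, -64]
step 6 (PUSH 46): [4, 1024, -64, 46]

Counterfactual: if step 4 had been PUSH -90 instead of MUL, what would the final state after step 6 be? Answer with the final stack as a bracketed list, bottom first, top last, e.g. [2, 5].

(re-executing from step 4 with the substitution; state before step 4: [4, -32, -32])
step 4 (PUSH -90): [4, -32, -32, -90]
step 5 (PUSH -64): [4, -32, -32, -90, -64]
step 6 (PUSH 46): [4, -32, -32, -90, -64, 46]

[4, -32, -32, -90, -64, 46]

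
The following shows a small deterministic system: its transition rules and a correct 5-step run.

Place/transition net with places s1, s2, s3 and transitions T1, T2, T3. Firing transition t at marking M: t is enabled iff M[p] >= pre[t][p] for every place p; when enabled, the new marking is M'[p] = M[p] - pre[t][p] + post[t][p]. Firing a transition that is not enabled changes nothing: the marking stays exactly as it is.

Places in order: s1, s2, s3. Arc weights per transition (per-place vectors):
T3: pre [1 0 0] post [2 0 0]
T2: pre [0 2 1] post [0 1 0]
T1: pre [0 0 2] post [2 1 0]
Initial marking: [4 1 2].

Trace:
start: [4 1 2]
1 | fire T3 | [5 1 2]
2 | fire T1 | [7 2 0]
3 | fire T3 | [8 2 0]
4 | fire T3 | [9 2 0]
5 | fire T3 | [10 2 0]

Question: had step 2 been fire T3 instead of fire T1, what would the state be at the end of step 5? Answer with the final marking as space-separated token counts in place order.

9 1 2

(re-executing from step 2 with the substitution; state before step 2: [5 1 2])
2 | fire T3 | [6 1 2]
3 | fire T3 | [7 1 2]
4 | fire T3 | [8 1 2]
5 | fire T3 | [9 1 2]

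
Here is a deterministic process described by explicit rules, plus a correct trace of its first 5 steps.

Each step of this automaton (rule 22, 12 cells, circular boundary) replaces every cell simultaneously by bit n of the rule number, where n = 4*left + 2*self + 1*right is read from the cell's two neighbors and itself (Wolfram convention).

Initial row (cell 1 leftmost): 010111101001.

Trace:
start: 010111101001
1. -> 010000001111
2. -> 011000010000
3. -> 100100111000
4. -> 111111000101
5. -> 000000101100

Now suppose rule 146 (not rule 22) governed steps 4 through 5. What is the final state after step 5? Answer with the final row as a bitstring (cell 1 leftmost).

(re-executing steps 4..5 under rule 146; state before step 4: 100100111000)
4. -> 011011010101
5. -> 000000000000

000000000000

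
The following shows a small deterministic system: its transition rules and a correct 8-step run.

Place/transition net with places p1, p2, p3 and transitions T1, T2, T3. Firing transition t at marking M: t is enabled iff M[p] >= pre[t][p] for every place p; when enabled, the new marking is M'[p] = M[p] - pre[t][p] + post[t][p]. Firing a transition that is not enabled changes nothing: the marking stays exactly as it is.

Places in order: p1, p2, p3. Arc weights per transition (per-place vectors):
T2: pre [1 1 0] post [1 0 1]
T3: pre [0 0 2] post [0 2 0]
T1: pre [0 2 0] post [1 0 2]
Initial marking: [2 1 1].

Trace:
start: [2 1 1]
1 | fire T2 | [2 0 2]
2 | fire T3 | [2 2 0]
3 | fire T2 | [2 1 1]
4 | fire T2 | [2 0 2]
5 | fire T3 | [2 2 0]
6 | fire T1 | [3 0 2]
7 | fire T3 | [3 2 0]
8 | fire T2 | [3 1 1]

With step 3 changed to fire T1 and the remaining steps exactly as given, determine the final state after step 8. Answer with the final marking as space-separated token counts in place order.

4 1 1

(re-executing from step 3 with the substitution; state before step 3: [2 2 0])
3 | fire T1 | [3 0 2]
4 | fire T2 | [3 0 2]
5 | fire T3 | [3 2 0]
6 | fire T1 | [4 0 2]
7 | fire T3 | [4 2 0]
8 | fire T2 | [4 1 1]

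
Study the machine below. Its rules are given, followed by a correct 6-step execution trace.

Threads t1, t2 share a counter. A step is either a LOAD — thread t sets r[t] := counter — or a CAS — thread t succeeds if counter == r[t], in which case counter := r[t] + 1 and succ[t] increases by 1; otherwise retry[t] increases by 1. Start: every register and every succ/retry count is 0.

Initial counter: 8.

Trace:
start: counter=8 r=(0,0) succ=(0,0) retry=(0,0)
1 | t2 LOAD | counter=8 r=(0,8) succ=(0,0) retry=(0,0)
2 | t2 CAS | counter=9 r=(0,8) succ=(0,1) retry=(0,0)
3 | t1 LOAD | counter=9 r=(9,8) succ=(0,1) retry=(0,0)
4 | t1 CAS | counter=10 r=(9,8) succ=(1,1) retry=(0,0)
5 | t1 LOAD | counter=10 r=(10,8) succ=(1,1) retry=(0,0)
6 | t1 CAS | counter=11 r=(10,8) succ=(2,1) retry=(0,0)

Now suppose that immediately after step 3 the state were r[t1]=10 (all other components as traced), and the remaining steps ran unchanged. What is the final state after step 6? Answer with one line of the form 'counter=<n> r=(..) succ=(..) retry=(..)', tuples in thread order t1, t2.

counter=10 r=(9,8) succ=(1,1) retry=(1,0)

state after step 3 := counter=9 r=(10,8) succ=(0,1) retry=(0,0)
4 | t1 CAS | counter=9 r=(10,8) succ=(0,1) retry=(1,0)
5 | t1 LOAD | counter=9 r=(9,8) succ=(0,1) retry=(1,0)
6 | t1 CAS | counter=10 r=(9,8) succ=(1,1) retry=(1,0)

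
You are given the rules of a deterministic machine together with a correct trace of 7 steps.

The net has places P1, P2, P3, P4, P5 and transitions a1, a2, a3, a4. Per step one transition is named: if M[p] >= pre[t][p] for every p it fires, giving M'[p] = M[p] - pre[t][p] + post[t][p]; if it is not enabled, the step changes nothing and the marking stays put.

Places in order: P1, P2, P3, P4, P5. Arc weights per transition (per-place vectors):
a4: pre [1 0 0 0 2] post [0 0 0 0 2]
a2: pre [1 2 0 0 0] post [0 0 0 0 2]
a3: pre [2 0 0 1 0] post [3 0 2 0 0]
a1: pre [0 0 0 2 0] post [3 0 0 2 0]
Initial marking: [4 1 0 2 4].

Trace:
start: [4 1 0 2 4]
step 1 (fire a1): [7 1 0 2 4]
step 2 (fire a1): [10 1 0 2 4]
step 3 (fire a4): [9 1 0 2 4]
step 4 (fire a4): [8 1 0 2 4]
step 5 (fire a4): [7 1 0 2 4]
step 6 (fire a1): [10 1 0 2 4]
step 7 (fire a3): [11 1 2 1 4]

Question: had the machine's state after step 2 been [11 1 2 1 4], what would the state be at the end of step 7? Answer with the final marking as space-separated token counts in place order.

state after step 2 := [11 1 2 1 4]
step 3 (fire a4): [10 1 2 1 4]
step 4 (fire a4): [9 1 2 1 4]
step 5 (fire a4): [8 1 2 1 4]
step 6 (fire a1): [8 1 2 1 4]
step 7 (fire a3): [9 1 4 0 4]

9 1 4 0 4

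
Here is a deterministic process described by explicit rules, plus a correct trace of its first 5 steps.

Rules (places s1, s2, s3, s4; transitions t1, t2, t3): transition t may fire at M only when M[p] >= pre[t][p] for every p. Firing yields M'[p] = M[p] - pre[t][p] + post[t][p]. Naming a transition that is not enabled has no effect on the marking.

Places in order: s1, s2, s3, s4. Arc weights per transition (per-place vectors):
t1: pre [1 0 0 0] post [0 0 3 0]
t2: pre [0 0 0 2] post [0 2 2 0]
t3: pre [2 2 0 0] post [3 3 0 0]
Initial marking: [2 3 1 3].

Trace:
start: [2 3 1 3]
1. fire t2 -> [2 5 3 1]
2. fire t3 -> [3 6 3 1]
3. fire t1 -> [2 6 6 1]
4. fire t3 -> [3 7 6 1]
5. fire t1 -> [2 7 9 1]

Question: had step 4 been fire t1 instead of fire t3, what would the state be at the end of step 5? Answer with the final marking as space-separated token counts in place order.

0 6 12 1

(re-executing from step 4 with the substitution; state before step 4: [2 6 6 1])
4. fire t1 -> [1 6 9 1]
5. fire t1 -> [0 6 12 1]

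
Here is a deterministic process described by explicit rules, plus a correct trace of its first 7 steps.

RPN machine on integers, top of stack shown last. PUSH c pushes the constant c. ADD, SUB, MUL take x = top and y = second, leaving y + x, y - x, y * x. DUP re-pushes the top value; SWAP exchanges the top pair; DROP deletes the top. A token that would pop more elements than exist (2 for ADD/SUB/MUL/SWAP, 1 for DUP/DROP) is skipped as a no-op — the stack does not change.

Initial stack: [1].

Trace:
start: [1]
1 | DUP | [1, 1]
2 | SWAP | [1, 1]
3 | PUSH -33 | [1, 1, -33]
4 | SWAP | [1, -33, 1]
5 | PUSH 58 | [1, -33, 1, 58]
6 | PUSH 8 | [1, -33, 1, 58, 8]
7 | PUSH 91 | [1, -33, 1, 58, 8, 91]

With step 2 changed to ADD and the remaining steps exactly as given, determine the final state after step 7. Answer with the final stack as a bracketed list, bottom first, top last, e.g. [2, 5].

[-33, 2, 58, 8, 91]

(re-executing from step 2 with the substitution; state before step 2: [1, 1])
2 | ADD | [2]
3 | PUSH -33 | [2, -33]
4 | SWAP | [-33, 2]
5 | PUSH 58 | [-33, 2, 58]
6 | PUSH 8 | [-33, 2, 58, 8]
7 | PUSH 91 | [-33, 2, 58, 8, 91]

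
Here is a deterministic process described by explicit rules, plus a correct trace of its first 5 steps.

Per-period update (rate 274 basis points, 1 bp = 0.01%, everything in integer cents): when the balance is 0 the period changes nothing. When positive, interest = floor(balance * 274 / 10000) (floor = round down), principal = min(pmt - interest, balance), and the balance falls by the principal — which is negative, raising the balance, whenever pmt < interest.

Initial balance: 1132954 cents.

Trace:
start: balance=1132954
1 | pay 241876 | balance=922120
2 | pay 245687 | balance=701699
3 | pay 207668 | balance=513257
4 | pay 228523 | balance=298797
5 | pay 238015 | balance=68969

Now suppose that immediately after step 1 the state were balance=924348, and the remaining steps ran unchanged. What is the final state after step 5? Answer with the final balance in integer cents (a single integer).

state after step 1 := balance=924348
2 | pay 245687 | balance=703988
3 | pay 207668 | balance=515609
4 | pay 228523 | balance=301213
5 | pay 238015 | balance=71451

71451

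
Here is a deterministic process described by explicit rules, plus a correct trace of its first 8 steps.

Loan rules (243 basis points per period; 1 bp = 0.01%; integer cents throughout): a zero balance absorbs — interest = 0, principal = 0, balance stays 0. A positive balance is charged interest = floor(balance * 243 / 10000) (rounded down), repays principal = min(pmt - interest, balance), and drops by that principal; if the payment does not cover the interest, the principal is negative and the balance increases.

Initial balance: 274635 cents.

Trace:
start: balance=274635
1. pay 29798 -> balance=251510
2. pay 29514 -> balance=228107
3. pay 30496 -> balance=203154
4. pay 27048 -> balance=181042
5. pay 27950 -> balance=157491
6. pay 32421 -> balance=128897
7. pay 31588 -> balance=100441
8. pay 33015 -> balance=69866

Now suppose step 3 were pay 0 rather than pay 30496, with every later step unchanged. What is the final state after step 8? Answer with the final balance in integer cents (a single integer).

(re-executing from step 3 with the substitution; state before step 3: balance=228107)
3. pay 0 -> balance=233650
4. pay 27048 -> balance=212279
5. pay 27950 -> balance=189487
6. pay 32421 -> balance=161670
7. pay 31588 -> balance=134010
8. pay 33015 -> balance=104251

104251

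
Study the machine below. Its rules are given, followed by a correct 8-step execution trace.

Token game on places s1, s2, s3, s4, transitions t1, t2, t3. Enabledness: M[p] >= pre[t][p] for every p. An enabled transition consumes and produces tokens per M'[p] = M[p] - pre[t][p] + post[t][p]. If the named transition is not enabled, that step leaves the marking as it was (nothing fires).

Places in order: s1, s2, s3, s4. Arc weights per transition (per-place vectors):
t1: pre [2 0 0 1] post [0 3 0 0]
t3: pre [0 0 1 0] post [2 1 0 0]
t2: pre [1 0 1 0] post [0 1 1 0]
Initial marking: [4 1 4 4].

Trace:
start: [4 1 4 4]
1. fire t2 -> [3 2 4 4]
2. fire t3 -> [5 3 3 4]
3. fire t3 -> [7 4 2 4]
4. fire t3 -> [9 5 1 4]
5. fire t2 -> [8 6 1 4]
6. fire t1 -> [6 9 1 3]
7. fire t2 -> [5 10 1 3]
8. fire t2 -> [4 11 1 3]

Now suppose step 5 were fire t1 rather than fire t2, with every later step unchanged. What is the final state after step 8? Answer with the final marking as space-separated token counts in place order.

(re-executing from step 5 with the substitution; state before step 5: [9 5 1 4])
5. fire t1 -> [7 8 1 3]
6. fire t1 -> [5 11 1 2]
7. fire t2 -> [4 12 1 2]
8. fire t2 -> [3 13 1 2]

3 13 1 2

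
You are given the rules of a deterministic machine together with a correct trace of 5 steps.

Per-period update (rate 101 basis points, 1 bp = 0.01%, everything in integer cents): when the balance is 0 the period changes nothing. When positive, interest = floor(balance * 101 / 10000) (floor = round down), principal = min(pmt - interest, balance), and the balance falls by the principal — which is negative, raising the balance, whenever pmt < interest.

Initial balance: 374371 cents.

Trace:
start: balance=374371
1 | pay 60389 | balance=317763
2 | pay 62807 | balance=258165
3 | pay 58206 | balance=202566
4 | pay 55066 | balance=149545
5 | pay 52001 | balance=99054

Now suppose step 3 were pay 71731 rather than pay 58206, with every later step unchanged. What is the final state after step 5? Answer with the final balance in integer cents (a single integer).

(re-executing from step 3 with the substitution; state before step 3: balance=258165)
3 | pay 71731 | balance=189041
4 | pay 55066 | balance=135884
5 | pay 52001 | balance=85255

85255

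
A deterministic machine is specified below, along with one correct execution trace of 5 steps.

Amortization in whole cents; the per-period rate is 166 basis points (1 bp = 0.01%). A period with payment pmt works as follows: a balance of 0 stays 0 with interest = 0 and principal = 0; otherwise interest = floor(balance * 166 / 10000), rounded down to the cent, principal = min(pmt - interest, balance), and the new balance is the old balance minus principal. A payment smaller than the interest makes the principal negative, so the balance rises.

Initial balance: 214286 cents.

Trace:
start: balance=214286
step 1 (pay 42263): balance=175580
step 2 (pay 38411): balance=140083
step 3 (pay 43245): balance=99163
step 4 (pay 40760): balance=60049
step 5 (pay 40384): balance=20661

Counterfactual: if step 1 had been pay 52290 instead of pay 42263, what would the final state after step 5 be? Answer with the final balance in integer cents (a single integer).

(re-executing from step 1 with the substitution; state before step 1: balance=214286)
step 1 (pay 52290): balance=165553
step 2 (pay 38411): balance=129890
step 3 (pay 43245): balance=88801
step 4 (pay 40760): balance=49515
step 5 (pay 40384): balance=9952

9952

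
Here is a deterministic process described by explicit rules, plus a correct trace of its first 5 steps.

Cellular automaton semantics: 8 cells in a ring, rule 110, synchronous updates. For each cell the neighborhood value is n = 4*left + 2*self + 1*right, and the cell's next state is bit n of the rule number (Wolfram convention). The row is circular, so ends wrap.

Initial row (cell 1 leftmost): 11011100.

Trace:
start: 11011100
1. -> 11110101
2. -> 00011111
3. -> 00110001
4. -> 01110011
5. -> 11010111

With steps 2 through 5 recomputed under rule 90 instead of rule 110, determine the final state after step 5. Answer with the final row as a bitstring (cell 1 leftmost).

00000000

(re-executing steps 2..5 under rule 90; state before step 2: 11110101)
2. -> 00010001
3. -> 10101010
4. -> 00000000
5. -> 00000000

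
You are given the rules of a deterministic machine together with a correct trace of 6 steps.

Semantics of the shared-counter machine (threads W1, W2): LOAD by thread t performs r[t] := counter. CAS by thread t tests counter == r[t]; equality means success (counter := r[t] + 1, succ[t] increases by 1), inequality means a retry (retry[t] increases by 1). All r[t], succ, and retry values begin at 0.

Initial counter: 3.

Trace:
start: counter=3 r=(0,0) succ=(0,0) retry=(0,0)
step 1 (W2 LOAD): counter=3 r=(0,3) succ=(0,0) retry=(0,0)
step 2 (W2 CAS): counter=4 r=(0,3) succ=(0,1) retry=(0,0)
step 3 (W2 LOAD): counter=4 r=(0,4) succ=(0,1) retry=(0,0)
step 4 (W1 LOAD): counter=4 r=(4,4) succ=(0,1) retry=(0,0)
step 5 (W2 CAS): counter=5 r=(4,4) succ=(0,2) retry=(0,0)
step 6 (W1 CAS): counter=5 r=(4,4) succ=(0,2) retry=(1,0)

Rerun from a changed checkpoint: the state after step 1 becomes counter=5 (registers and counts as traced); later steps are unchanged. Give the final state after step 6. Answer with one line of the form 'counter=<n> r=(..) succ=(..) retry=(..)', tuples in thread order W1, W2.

counter=6 r=(5,5) succ=(0,1) retry=(1,1)

state after step 1 := counter=5 r=(0,3) succ=(0,0) retry=(0,0)
step 2 (W2 CAS): counter=5 r=(0,3) succ=(0,0) retry=(0,1)
step 3 (W2 LOAD): counter=5 r=(0,5) succ=(0,0) retry=(0,1)
step 4 (W1 LOAD): counter=5 r=(5,5) succ=(0,0) retry=(0,1)
step 5 (W2 CAS): counter=6 r=(5,5) succ=(0,1) retry=(0,1)
step 6 (W1 CAS): counter=6 r=(5,5) succ=(0,1) retry=(1,1)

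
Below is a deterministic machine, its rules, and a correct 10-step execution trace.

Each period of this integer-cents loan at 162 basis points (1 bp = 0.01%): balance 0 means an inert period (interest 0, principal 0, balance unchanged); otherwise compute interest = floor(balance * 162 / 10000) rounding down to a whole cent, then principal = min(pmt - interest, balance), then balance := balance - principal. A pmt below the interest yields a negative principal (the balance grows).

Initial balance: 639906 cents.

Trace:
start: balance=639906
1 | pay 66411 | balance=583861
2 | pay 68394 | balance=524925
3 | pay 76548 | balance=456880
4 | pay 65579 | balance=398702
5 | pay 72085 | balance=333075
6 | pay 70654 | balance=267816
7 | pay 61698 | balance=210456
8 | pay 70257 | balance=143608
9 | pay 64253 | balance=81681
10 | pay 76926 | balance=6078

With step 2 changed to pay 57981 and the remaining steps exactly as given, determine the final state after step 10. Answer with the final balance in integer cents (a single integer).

17921

(re-executing from step 2 with the substitution; state before step 2: balance=583861)
2 | pay 57981 | balance=535338
3 | pay 76548 | balance=467462
4 | pay 65579 | balance=409455
5 | pay 72085 | balance=344003
6 | pay 70654 | balance=278921
7 | pay 61698 | balance=221741
8 | pay 70257 | balance=155076
9 | pay 64253 | balance=93335
10 | pay 76926 | balance=17921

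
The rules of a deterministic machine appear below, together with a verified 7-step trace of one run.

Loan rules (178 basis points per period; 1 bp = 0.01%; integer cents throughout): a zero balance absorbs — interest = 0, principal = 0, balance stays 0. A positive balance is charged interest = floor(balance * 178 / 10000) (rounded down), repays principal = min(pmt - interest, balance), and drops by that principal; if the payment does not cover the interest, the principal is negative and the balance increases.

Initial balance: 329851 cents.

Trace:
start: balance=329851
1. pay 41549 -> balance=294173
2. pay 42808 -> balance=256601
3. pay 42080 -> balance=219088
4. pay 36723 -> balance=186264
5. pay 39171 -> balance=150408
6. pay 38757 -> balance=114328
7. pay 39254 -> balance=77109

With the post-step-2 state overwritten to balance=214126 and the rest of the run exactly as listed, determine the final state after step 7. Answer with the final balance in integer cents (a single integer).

30717

state after step 2 := balance=214126
3. pay 42080 -> balance=175857
4. pay 36723 -> balance=142264
5. pay 39171 -> balance=105625
6. pay 38757 -> balance=68748
7. pay 39254 -> balance=30717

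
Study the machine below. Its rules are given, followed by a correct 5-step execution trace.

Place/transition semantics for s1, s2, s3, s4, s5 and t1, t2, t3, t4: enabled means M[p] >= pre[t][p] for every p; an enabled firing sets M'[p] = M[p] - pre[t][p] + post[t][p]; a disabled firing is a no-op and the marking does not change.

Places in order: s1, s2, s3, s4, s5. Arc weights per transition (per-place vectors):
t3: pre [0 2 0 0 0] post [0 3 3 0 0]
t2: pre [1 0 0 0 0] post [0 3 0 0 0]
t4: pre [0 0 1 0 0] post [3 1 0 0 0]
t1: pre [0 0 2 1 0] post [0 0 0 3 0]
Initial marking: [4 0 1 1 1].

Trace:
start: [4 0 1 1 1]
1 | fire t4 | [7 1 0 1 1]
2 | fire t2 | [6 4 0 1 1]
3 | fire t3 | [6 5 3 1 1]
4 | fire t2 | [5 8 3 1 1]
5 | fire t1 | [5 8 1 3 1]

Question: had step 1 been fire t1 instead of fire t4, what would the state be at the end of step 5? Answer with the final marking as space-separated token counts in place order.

2 7 2 3 1

(re-executing from step 1 with the substitution; state before step 1: [4 0 1 1 1])
1 | fire t1 | [4 0 1 1 1]
2 | fire t2 | [3 3 1 1 1]
3 | fire t3 | [3 4 4 1 1]
4 | fire t2 | [2 7 4 1 1]
5 | fire t1 | [2 7 2 3 1]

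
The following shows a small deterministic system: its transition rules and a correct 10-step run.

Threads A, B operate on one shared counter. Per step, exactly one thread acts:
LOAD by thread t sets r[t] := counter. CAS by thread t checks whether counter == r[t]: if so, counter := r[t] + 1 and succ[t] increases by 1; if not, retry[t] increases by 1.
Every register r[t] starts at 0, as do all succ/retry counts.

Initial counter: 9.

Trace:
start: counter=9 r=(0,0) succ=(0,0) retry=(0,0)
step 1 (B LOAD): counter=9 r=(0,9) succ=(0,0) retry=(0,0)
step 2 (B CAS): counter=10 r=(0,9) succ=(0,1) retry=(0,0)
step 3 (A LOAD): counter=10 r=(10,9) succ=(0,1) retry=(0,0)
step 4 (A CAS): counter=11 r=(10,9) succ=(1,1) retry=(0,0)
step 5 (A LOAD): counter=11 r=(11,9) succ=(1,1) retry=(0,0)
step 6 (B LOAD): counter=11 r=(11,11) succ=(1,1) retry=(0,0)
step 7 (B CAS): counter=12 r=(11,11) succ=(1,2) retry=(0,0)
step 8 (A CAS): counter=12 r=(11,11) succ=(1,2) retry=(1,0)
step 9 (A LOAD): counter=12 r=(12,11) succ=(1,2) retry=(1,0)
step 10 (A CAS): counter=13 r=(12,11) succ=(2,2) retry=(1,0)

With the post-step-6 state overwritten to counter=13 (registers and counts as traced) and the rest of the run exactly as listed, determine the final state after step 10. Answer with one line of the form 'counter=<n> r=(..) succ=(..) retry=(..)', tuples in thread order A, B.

counter=14 r=(13,11) succ=(2,1) retry=(1,1)

state after step 6 := counter=13 r=(11,11) succ=(1,1) retry=(0,0)
step 7 (B CAS): counter=13 r=(11,11) succ=(1,1) retry=(0,1)
step 8 (A CAS): counter=13 r=(11,11) succ=(1,1) retry=(1,1)
step 9 (A LOAD): counter=13 r=(13,11) succ=(1,1) retry=(1,1)
step 10 (A CAS): counter=14 r=(13,11) succ=(2,1) retry=(1,1)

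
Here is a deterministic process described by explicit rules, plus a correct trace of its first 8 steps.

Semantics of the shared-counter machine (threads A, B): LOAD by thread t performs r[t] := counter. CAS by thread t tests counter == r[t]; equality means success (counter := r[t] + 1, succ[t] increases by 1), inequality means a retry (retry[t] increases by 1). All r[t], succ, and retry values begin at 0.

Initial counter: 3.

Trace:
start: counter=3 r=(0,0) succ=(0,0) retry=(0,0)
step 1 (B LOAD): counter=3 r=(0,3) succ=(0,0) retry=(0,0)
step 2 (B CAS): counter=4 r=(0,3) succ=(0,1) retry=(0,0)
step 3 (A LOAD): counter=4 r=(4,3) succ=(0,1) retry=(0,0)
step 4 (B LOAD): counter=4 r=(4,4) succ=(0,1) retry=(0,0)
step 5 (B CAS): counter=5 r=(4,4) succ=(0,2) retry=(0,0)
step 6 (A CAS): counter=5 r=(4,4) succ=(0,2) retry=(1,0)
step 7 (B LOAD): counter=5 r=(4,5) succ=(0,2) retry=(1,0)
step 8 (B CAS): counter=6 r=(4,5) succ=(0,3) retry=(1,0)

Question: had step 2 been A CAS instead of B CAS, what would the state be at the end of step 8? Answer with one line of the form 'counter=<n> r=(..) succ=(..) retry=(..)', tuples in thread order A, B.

(re-executing from step 2 with the substitution; state before step 2: counter=3 r=(0,3) succ=(0,0) retry=(0,0))
step 2 (A CAS): counter=3 r=(0,3) succ=(0,0) retry=(1,0)
step 3 (A LOAD): counter=3 r=(3,3) succ=(0,0) retry=(1,0)
step 4 (B LOAD): counter=3 r=(3,3) succ=(0,0) retry=(1,0)
step 5 (B CAS): counter=4 r=(3,3) succ=(0,1) retry=(1,0)
step 6 (A CAS): counter=4 r=(3,3) succ=(0,1) retry=(2,0)
step 7 (B LOAD): counter=4 r=(3,4) succ=(0,1) retry=(2,0)
step 8 (B CAS): counter=5 r=(3,4) succ=(0,2) retry=(2,0)

counter=5 r=(3,4) succ=(0,2) retry=(2,0)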